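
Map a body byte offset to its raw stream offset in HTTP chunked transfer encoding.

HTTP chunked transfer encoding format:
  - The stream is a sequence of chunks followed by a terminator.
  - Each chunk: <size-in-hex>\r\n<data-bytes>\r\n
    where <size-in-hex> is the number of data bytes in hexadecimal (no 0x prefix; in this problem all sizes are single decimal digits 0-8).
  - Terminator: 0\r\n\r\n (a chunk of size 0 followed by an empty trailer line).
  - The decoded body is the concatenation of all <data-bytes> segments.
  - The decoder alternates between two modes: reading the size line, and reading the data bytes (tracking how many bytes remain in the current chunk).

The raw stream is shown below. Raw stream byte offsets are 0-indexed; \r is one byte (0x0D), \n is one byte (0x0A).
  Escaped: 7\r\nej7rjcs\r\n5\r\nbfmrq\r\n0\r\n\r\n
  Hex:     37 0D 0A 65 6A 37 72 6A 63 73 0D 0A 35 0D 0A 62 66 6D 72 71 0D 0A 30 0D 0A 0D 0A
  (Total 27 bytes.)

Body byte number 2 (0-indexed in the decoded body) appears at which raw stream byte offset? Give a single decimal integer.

Chunk 1: stream[0..1]='7' size=0x7=7, data at stream[3..10]='ej7rjcs' -> body[0..7], body so far='ej7rjcs'
Chunk 2: stream[12..13]='5' size=0x5=5, data at stream[15..20]='bfmrq' -> body[7..12], body so far='ej7rjcsbfmrq'
Chunk 3: stream[22..23]='0' size=0 (terminator). Final body='ej7rjcsbfmrq' (12 bytes)
Body byte 2 at stream offset 5

Answer: 5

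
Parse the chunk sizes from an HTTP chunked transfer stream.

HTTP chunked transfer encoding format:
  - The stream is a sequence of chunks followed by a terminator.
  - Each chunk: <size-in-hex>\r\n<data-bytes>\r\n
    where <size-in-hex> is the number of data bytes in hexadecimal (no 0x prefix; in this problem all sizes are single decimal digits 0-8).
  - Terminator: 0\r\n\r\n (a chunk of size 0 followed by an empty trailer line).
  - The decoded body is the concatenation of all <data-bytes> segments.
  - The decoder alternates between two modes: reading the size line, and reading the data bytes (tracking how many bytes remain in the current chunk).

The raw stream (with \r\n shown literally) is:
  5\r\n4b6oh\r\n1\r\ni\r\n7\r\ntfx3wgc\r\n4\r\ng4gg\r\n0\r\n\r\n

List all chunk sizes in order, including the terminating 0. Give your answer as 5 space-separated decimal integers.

Answer: 5 1 7 4 0

Derivation:
Chunk 1: stream[0..1]='5' size=0x5=5, data at stream[3..8]='4b6oh' -> body[0..5], body so far='4b6oh'
Chunk 2: stream[10..11]='1' size=0x1=1, data at stream[13..14]='i' -> body[5..6], body so far='4b6ohi'
Chunk 3: stream[16..17]='7' size=0x7=7, data at stream[19..26]='tfx3wgc' -> body[6..13], body so far='4b6ohitfx3wgc'
Chunk 4: stream[28..29]='4' size=0x4=4, data at stream[31..35]='g4gg' -> body[13..17], body so far='4b6ohitfx3wgcg4gg'
Chunk 5: stream[37..38]='0' size=0 (terminator). Final body='4b6ohitfx3wgcg4gg' (17 bytes)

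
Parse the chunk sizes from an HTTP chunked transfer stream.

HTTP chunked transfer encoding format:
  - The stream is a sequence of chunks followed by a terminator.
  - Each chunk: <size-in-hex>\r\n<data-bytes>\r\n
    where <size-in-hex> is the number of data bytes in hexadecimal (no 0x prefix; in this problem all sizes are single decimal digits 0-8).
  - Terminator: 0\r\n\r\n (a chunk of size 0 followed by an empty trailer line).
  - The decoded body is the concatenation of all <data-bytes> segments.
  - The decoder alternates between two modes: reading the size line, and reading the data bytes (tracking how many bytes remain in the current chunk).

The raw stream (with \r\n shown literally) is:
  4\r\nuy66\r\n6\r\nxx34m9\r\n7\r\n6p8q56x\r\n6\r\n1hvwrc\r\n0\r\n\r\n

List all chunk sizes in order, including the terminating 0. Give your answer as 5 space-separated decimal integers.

Chunk 1: stream[0..1]='4' size=0x4=4, data at stream[3..7]='uy66' -> body[0..4], body so far='uy66'
Chunk 2: stream[9..10]='6' size=0x6=6, data at stream[12..18]='xx34m9' -> body[4..10], body so far='uy66xx34m9'
Chunk 3: stream[20..21]='7' size=0x7=7, data at stream[23..30]='6p8q56x' -> body[10..17], body so far='uy66xx34m96p8q56x'
Chunk 4: stream[32..33]='6' size=0x6=6, data at stream[35..41]='1hvwrc' -> body[17..23], body so far='uy66xx34m96p8q56x1hvwrc'
Chunk 5: stream[43..44]='0' size=0 (terminator). Final body='uy66xx34m96p8q56x1hvwrc' (23 bytes)

Answer: 4 6 7 6 0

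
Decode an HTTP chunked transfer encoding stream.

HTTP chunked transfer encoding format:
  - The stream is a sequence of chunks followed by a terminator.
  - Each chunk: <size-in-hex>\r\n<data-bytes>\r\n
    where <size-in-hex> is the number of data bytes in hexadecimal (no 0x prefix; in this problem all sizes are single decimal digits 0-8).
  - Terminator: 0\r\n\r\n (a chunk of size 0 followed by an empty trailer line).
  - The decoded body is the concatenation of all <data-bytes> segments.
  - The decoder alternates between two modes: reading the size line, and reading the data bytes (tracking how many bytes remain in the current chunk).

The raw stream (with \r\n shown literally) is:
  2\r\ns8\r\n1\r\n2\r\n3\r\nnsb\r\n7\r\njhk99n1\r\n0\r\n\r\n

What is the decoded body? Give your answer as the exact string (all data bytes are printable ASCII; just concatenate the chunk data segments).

Chunk 1: stream[0..1]='2' size=0x2=2, data at stream[3..5]='s8' -> body[0..2], body so far='s8'
Chunk 2: stream[7..8]='1' size=0x1=1, data at stream[10..11]='2' -> body[2..3], body so far='s82'
Chunk 3: stream[13..14]='3' size=0x3=3, data at stream[16..19]='nsb' -> body[3..6], body so far='s82nsb'
Chunk 4: stream[21..22]='7' size=0x7=7, data at stream[24..31]='jhk99n1' -> body[6..13], body so far='s82nsbjhk99n1'
Chunk 5: stream[33..34]='0' size=0 (terminator). Final body='s82nsbjhk99n1' (13 bytes)

Answer: s82nsbjhk99n1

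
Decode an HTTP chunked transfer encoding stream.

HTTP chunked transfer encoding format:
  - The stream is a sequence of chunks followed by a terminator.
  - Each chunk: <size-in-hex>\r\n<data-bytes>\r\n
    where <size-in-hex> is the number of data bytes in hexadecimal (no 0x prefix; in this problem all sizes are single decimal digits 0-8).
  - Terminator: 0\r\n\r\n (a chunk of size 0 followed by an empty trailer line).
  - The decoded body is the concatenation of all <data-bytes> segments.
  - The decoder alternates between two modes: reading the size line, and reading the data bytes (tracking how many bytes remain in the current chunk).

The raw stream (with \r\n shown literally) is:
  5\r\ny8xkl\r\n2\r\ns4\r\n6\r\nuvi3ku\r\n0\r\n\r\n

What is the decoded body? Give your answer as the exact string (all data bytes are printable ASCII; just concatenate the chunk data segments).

Chunk 1: stream[0..1]='5' size=0x5=5, data at stream[3..8]='y8xkl' -> body[0..5], body so far='y8xkl'
Chunk 2: stream[10..11]='2' size=0x2=2, data at stream[13..15]='s4' -> body[5..7], body so far='y8xkls4'
Chunk 3: stream[17..18]='6' size=0x6=6, data at stream[20..26]='uvi3ku' -> body[7..13], body so far='y8xkls4uvi3ku'
Chunk 4: stream[28..29]='0' size=0 (terminator). Final body='y8xkls4uvi3ku' (13 bytes)

Answer: y8xkls4uvi3ku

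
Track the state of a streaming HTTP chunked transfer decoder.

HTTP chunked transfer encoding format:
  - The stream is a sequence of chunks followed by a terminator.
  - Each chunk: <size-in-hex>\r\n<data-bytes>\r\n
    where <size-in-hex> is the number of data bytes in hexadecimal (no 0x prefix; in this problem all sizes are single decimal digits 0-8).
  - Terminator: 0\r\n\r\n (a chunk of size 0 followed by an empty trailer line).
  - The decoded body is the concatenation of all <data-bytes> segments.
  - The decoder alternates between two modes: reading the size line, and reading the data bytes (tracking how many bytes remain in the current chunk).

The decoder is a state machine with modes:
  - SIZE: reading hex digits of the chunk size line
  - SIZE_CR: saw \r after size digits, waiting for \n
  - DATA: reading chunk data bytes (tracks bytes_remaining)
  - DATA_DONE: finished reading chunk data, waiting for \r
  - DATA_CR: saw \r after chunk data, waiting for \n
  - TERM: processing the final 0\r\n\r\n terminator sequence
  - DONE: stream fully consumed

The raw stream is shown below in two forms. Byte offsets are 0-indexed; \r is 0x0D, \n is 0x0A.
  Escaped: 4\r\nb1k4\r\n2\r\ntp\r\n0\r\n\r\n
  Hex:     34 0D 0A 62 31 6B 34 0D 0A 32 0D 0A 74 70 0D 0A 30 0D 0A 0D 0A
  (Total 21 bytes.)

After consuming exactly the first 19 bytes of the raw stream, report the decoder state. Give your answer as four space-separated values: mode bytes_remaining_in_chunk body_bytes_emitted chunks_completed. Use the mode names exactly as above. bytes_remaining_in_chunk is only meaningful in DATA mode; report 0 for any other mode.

Byte 0 = '4': mode=SIZE remaining=0 emitted=0 chunks_done=0
Byte 1 = 0x0D: mode=SIZE_CR remaining=0 emitted=0 chunks_done=0
Byte 2 = 0x0A: mode=DATA remaining=4 emitted=0 chunks_done=0
Byte 3 = 'b': mode=DATA remaining=3 emitted=1 chunks_done=0
Byte 4 = '1': mode=DATA remaining=2 emitted=2 chunks_done=0
Byte 5 = 'k': mode=DATA remaining=1 emitted=3 chunks_done=0
Byte 6 = '4': mode=DATA_DONE remaining=0 emitted=4 chunks_done=0
Byte 7 = 0x0D: mode=DATA_CR remaining=0 emitted=4 chunks_done=0
Byte 8 = 0x0A: mode=SIZE remaining=0 emitted=4 chunks_done=1
Byte 9 = '2': mode=SIZE remaining=0 emitted=4 chunks_done=1
Byte 10 = 0x0D: mode=SIZE_CR remaining=0 emitted=4 chunks_done=1
Byte 11 = 0x0A: mode=DATA remaining=2 emitted=4 chunks_done=1
Byte 12 = 't': mode=DATA remaining=1 emitted=5 chunks_done=1
Byte 13 = 'p': mode=DATA_DONE remaining=0 emitted=6 chunks_done=1
Byte 14 = 0x0D: mode=DATA_CR remaining=0 emitted=6 chunks_done=1
Byte 15 = 0x0A: mode=SIZE remaining=0 emitted=6 chunks_done=2
Byte 16 = '0': mode=SIZE remaining=0 emitted=6 chunks_done=2
Byte 17 = 0x0D: mode=SIZE_CR remaining=0 emitted=6 chunks_done=2
Byte 18 = 0x0A: mode=TERM remaining=0 emitted=6 chunks_done=2

Answer: TERM 0 6 2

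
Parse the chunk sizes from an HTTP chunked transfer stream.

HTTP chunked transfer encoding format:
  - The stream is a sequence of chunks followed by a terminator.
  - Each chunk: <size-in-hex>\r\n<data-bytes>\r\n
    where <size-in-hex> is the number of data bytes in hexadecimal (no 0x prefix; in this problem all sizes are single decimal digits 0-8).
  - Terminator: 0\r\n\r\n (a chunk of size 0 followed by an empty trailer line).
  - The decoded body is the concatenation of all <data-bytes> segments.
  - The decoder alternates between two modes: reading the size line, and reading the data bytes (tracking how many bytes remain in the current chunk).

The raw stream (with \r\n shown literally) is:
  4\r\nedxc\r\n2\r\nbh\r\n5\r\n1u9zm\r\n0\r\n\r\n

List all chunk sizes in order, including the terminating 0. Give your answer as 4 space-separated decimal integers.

Chunk 1: stream[0..1]='4' size=0x4=4, data at stream[3..7]='edxc' -> body[0..4], body so far='edxc'
Chunk 2: stream[9..10]='2' size=0x2=2, data at stream[12..14]='bh' -> body[4..6], body so far='edxcbh'
Chunk 3: stream[16..17]='5' size=0x5=5, data at stream[19..24]='1u9zm' -> body[6..11], body so far='edxcbh1u9zm'
Chunk 4: stream[26..27]='0' size=0 (terminator). Final body='edxcbh1u9zm' (11 bytes)

Answer: 4 2 5 0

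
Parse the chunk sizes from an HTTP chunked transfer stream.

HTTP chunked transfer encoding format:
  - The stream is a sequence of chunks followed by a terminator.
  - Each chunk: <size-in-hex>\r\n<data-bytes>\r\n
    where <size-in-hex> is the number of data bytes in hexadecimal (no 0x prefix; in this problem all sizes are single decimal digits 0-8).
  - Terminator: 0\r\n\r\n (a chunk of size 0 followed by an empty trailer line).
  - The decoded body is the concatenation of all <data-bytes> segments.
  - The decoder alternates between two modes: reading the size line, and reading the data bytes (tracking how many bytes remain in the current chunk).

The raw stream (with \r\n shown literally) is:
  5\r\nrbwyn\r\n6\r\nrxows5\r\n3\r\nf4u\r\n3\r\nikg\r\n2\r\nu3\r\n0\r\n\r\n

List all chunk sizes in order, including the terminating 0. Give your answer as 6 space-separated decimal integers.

Answer: 5 6 3 3 2 0

Derivation:
Chunk 1: stream[0..1]='5' size=0x5=5, data at stream[3..8]='rbwyn' -> body[0..5], body so far='rbwyn'
Chunk 2: stream[10..11]='6' size=0x6=6, data at stream[13..19]='rxows5' -> body[5..11], body so far='rbwynrxows5'
Chunk 3: stream[21..22]='3' size=0x3=3, data at stream[24..27]='f4u' -> body[11..14], body so far='rbwynrxows5f4u'
Chunk 4: stream[29..30]='3' size=0x3=3, data at stream[32..35]='ikg' -> body[14..17], body so far='rbwynrxows5f4uikg'
Chunk 5: stream[37..38]='2' size=0x2=2, data at stream[40..42]='u3' -> body[17..19], body so far='rbwynrxows5f4uikgu3'
Chunk 6: stream[44..45]='0' size=0 (terminator). Final body='rbwynrxows5f4uikgu3' (19 bytes)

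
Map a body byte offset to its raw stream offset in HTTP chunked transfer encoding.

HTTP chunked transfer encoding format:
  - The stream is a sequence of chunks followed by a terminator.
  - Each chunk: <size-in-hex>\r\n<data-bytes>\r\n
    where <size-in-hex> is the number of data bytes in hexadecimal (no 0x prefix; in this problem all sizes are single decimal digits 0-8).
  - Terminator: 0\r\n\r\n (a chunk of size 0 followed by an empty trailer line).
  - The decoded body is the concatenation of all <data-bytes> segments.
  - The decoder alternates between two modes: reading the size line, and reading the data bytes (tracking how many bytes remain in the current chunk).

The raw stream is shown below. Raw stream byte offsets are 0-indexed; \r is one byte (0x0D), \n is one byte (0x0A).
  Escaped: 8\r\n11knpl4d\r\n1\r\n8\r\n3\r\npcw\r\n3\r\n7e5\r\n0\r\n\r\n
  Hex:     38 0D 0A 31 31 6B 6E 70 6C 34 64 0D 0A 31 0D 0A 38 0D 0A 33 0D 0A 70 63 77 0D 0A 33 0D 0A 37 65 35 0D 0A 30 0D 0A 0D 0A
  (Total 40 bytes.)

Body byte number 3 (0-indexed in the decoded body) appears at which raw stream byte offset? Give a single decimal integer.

Chunk 1: stream[0..1]='8' size=0x8=8, data at stream[3..11]='11knpl4d' -> body[0..8], body so far='11knpl4d'
Chunk 2: stream[13..14]='1' size=0x1=1, data at stream[16..17]='8' -> body[8..9], body so far='11knpl4d8'
Chunk 3: stream[19..20]='3' size=0x3=3, data at stream[22..25]='pcw' -> body[9..12], body so far='11knpl4d8pcw'
Chunk 4: stream[27..28]='3' size=0x3=3, data at stream[30..33]='7e5' -> body[12..15], body so far='11knpl4d8pcw7e5'
Chunk 5: stream[35..36]='0' size=0 (terminator). Final body='11knpl4d8pcw7e5' (15 bytes)
Body byte 3 at stream offset 6

Answer: 6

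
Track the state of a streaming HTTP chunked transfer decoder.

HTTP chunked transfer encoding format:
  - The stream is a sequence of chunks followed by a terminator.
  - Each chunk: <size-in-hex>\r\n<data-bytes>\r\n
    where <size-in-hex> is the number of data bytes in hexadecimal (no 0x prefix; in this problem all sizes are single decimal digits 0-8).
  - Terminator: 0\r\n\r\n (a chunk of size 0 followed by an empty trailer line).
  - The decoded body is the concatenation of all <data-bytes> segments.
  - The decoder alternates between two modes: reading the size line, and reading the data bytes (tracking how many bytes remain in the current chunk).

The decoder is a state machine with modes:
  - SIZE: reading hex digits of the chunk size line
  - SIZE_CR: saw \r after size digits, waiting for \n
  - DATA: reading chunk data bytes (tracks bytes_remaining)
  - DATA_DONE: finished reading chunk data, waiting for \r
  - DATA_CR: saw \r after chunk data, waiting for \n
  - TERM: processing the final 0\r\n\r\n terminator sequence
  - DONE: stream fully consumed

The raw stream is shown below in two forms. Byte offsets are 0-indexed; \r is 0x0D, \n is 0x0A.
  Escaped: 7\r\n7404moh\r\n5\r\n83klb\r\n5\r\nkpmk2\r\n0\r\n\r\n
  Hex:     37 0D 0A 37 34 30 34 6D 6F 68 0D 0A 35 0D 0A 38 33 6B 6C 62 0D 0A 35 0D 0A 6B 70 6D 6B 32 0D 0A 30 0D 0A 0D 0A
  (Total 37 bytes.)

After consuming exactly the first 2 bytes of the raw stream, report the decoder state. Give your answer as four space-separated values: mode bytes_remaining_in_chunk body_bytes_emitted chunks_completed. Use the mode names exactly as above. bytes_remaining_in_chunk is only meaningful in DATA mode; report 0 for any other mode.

Answer: SIZE_CR 0 0 0

Derivation:
Byte 0 = '7': mode=SIZE remaining=0 emitted=0 chunks_done=0
Byte 1 = 0x0D: mode=SIZE_CR remaining=0 emitted=0 chunks_done=0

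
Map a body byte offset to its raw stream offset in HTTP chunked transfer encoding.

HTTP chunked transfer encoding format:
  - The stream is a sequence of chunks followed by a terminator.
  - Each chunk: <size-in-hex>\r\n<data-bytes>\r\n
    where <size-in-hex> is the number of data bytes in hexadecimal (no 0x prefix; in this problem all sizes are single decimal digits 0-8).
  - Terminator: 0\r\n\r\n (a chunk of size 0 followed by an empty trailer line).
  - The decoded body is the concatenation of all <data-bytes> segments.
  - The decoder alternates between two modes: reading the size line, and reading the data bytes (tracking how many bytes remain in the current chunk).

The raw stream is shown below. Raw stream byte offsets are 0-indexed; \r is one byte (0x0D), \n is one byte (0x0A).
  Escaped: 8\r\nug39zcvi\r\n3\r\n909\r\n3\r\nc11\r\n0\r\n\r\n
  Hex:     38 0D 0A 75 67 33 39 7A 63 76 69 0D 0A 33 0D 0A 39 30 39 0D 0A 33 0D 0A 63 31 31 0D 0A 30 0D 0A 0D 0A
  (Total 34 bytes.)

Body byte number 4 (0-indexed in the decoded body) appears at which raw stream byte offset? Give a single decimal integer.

Chunk 1: stream[0..1]='8' size=0x8=8, data at stream[3..11]='ug39zcvi' -> body[0..8], body so far='ug39zcvi'
Chunk 2: stream[13..14]='3' size=0x3=3, data at stream[16..19]='909' -> body[8..11], body so far='ug39zcvi909'
Chunk 3: stream[21..22]='3' size=0x3=3, data at stream[24..27]='c11' -> body[11..14], body so far='ug39zcvi909c11'
Chunk 4: stream[29..30]='0' size=0 (terminator). Final body='ug39zcvi909c11' (14 bytes)
Body byte 4 at stream offset 7

Answer: 7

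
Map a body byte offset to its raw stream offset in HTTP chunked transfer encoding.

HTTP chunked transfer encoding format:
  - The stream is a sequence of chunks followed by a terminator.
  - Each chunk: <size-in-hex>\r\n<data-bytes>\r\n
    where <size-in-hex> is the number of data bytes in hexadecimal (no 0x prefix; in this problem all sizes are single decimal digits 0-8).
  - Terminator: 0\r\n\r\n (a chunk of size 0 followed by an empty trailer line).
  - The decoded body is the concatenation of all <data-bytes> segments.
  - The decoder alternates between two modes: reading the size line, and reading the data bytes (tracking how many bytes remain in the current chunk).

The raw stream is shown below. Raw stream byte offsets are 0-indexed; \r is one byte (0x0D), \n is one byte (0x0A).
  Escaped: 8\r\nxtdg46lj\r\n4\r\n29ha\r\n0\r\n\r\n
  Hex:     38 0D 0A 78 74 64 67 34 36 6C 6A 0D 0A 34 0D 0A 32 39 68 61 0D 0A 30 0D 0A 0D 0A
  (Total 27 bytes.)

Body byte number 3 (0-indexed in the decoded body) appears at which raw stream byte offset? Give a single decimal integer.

Answer: 6

Derivation:
Chunk 1: stream[0..1]='8' size=0x8=8, data at stream[3..11]='xtdg46lj' -> body[0..8], body so far='xtdg46lj'
Chunk 2: stream[13..14]='4' size=0x4=4, data at stream[16..20]='29ha' -> body[8..12], body so far='xtdg46lj29ha'
Chunk 3: stream[22..23]='0' size=0 (terminator). Final body='xtdg46lj29ha' (12 bytes)
Body byte 3 at stream offset 6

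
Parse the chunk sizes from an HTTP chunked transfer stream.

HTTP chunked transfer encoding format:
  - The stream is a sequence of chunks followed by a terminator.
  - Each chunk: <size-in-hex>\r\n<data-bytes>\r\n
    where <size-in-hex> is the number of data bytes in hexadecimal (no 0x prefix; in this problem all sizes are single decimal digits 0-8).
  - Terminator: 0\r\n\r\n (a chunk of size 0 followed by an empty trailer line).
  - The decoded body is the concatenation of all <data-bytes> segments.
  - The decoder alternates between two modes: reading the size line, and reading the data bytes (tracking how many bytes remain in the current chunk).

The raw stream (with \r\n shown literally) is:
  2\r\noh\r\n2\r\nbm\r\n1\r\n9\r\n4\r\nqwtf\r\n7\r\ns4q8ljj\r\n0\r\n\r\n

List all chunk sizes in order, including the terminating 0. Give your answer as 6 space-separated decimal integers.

Chunk 1: stream[0..1]='2' size=0x2=2, data at stream[3..5]='oh' -> body[0..2], body so far='oh'
Chunk 2: stream[7..8]='2' size=0x2=2, data at stream[10..12]='bm' -> body[2..4], body so far='ohbm'
Chunk 3: stream[14..15]='1' size=0x1=1, data at stream[17..18]='9' -> body[4..5], body so far='ohbm9'
Chunk 4: stream[20..21]='4' size=0x4=4, data at stream[23..27]='qwtf' -> body[5..9], body so far='ohbm9qwtf'
Chunk 5: stream[29..30]='7' size=0x7=7, data at stream[32..39]='s4q8ljj' -> body[9..16], body so far='ohbm9qwtfs4q8ljj'
Chunk 6: stream[41..42]='0' size=0 (terminator). Final body='ohbm9qwtfs4q8ljj' (16 bytes)

Answer: 2 2 1 4 7 0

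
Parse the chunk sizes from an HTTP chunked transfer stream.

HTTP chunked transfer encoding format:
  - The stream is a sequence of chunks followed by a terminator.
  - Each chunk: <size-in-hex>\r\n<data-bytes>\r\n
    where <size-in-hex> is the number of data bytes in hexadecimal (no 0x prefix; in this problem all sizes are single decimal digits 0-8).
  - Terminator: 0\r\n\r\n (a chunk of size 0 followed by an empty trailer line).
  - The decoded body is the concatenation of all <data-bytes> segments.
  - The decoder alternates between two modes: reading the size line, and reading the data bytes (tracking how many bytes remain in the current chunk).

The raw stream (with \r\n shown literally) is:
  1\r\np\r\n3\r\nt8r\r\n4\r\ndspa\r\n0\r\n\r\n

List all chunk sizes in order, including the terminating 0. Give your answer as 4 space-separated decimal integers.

Answer: 1 3 4 0

Derivation:
Chunk 1: stream[0..1]='1' size=0x1=1, data at stream[3..4]='p' -> body[0..1], body so far='p'
Chunk 2: stream[6..7]='3' size=0x3=3, data at stream[9..12]='t8r' -> body[1..4], body so far='pt8r'
Chunk 3: stream[14..15]='4' size=0x4=4, data at stream[17..21]='dspa' -> body[4..8], body so far='pt8rdspa'
Chunk 4: stream[23..24]='0' size=0 (terminator). Final body='pt8rdspa' (8 bytes)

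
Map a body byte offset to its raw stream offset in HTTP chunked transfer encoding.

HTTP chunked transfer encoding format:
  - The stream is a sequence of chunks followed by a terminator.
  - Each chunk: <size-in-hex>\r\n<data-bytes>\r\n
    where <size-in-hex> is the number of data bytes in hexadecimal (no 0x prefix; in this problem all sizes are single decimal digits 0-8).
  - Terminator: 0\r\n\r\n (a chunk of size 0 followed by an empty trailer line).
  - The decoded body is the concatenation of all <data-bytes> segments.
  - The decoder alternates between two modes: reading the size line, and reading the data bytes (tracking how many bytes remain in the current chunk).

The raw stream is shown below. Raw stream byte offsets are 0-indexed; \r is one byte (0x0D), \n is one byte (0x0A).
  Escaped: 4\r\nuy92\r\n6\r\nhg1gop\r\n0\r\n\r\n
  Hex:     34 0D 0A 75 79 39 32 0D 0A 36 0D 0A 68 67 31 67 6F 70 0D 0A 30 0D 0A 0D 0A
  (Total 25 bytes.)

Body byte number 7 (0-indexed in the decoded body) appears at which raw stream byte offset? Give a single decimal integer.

Answer: 15

Derivation:
Chunk 1: stream[0..1]='4' size=0x4=4, data at stream[3..7]='uy92' -> body[0..4], body so far='uy92'
Chunk 2: stream[9..10]='6' size=0x6=6, data at stream[12..18]='hg1gop' -> body[4..10], body so far='uy92hg1gop'
Chunk 3: stream[20..21]='0' size=0 (terminator). Final body='uy92hg1gop' (10 bytes)
Body byte 7 at stream offset 15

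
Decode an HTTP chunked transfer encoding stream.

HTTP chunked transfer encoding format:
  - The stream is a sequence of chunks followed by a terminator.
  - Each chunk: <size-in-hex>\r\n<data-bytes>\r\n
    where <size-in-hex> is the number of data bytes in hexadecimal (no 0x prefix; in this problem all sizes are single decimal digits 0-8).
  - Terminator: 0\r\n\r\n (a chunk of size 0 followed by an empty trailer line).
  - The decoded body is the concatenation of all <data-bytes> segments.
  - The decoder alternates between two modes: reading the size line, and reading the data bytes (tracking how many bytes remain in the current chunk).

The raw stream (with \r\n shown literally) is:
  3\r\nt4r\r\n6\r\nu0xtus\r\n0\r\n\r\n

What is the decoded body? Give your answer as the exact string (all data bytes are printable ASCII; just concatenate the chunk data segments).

Answer: t4ru0xtus

Derivation:
Chunk 1: stream[0..1]='3' size=0x3=3, data at stream[3..6]='t4r' -> body[0..3], body so far='t4r'
Chunk 2: stream[8..9]='6' size=0x6=6, data at stream[11..17]='u0xtus' -> body[3..9], body so far='t4ru0xtus'
Chunk 3: stream[19..20]='0' size=0 (terminator). Final body='t4ru0xtus' (9 bytes)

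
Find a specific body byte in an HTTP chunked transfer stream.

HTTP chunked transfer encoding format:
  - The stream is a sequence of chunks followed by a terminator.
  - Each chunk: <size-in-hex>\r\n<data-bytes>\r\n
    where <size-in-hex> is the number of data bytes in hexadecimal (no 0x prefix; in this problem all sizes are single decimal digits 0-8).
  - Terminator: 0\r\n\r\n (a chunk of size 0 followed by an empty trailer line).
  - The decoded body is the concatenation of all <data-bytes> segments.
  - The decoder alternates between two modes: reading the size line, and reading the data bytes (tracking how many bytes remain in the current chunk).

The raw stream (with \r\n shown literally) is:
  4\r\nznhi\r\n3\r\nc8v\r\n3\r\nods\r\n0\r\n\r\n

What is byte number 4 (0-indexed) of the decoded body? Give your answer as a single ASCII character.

Chunk 1: stream[0..1]='4' size=0x4=4, data at stream[3..7]='znhi' -> body[0..4], body so far='znhi'
Chunk 2: stream[9..10]='3' size=0x3=3, data at stream[12..15]='c8v' -> body[4..7], body so far='znhic8v'
Chunk 3: stream[17..18]='3' size=0x3=3, data at stream[20..23]='ods' -> body[7..10], body so far='znhic8vods'
Chunk 4: stream[25..26]='0' size=0 (terminator). Final body='znhic8vods' (10 bytes)
Body byte 4 = 'c'

Answer: c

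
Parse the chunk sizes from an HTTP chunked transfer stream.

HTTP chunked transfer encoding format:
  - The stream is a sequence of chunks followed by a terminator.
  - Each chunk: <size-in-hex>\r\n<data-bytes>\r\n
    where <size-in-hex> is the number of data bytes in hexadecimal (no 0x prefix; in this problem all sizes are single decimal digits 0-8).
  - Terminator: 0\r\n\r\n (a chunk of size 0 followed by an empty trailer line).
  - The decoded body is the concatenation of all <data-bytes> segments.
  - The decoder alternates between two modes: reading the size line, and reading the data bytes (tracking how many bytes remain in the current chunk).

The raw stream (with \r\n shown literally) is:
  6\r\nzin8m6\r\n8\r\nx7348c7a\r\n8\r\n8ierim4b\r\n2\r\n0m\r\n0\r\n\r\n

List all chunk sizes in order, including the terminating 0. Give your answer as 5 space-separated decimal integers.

Answer: 6 8 8 2 0

Derivation:
Chunk 1: stream[0..1]='6' size=0x6=6, data at stream[3..9]='zin8m6' -> body[0..6], body so far='zin8m6'
Chunk 2: stream[11..12]='8' size=0x8=8, data at stream[14..22]='x7348c7a' -> body[6..14], body so far='zin8m6x7348c7a'
Chunk 3: stream[24..25]='8' size=0x8=8, data at stream[27..35]='8ierim4b' -> body[14..22], body so far='zin8m6x7348c7a8ierim4b'
Chunk 4: stream[37..38]='2' size=0x2=2, data at stream[40..42]='0m' -> body[22..24], body so far='zin8m6x7348c7a8ierim4b0m'
Chunk 5: stream[44..45]='0' size=0 (terminator). Final body='zin8m6x7348c7a8ierim4b0m' (24 bytes)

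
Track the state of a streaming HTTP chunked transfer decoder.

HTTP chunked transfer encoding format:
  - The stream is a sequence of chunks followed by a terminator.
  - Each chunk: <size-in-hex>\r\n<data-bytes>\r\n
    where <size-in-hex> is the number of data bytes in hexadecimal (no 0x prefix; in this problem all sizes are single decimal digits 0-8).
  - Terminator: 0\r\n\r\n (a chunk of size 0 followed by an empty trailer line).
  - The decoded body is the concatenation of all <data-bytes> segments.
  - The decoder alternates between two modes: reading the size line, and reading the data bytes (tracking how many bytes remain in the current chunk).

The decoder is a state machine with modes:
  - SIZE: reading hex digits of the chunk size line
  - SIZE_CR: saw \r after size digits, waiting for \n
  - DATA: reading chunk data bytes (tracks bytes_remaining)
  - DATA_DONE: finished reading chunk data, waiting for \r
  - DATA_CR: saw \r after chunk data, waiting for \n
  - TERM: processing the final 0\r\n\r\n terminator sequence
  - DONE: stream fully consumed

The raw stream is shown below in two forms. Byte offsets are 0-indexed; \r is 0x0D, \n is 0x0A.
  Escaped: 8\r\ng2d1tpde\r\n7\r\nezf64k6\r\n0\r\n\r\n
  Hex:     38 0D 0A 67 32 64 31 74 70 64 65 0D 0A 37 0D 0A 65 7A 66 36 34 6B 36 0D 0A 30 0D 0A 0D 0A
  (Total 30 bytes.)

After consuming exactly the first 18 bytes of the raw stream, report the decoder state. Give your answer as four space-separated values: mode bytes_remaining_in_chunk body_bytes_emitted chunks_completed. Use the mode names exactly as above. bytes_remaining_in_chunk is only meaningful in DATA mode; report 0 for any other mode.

Answer: DATA 5 10 1

Derivation:
Byte 0 = '8': mode=SIZE remaining=0 emitted=0 chunks_done=0
Byte 1 = 0x0D: mode=SIZE_CR remaining=0 emitted=0 chunks_done=0
Byte 2 = 0x0A: mode=DATA remaining=8 emitted=0 chunks_done=0
Byte 3 = 'g': mode=DATA remaining=7 emitted=1 chunks_done=0
Byte 4 = '2': mode=DATA remaining=6 emitted=2 chunks_done=0
Byte 5 = 'd': mode=DATA remaining=5 emitted=3 chunks_done=0
Byte 6 = '1': mode=DATA remaining=4 emitted=4 chunks_done=0
Byte 7 = 't': mode=DATA remaining=3 emitted=5 chunks_done=0
Byte 8 = 'p': mode=DATA remaining=2 emitted=6 chunks_done=0
Byte 9 = 'd': mode=DATA remaining=1 emitted=7 chunks_done=0
Byte 10 = 'e': mode=DATA_DONE remaining=0 emitted=8 chunks_done=0
Byte 11 = 0x0D: mode=DATA_CR remaining=0 emitted=8 chunks_done=0
Byte 12 = 0x0A: mode=SIZE remaining=0 emitted=8 chunks_done=1
Byte 13 = '7': mode=SIZE remaining=0 emitted=8 chunks_done=1
Byte 14 = 0x0D: mode=SIZE_CR remaining=0 emitted=8 chunks_done=1
Byte 15 = 0x0A: mode=DATA remaining=7 emitted=8 chunks_done=1
Byte 16 = 'e': mode=DATA remaining=6 emitted=9 chunks_done=1
Byte 17 = 'z': mode=DATA remaining=5 emitted=10 chunks_done=1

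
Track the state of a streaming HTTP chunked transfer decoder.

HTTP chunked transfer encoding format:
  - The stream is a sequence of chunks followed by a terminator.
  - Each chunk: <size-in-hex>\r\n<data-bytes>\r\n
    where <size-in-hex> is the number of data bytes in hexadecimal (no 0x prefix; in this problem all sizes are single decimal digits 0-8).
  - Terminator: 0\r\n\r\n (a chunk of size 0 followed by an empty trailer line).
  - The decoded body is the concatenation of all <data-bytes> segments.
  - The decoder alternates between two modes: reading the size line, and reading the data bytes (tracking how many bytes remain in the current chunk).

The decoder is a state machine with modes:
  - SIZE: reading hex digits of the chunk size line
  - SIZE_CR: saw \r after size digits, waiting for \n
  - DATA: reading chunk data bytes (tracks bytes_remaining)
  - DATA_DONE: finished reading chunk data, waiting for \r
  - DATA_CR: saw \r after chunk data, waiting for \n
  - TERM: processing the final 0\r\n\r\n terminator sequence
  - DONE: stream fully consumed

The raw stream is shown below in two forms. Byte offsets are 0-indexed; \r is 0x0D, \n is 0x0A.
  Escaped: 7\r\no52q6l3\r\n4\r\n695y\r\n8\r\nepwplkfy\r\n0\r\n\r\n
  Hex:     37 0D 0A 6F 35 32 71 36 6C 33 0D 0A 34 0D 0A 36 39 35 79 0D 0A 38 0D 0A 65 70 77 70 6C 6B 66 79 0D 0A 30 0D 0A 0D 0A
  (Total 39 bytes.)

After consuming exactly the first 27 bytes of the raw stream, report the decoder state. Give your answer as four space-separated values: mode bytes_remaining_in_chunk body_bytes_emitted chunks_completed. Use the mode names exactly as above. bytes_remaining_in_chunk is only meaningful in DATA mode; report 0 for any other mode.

Answer: DATA 5 14 2

Derivation:
Byte 0 = '7': mode=SIZE remaining=0 emitted=0 chunks_done=0
Byte 1 = 0x0D: mode=SIZE_CR remaining=0 emitted=0 chunks_done=0
Byte 2 = 0x0A: mode=DATA remaining=7 emitted=0 chunks_done=0
Byte 3 = 'o': mode=DATA remaining=6 emitted=1 chunks_done=0
Byte 4 = '5': mode=DATA remaining=5 emitted=2 chunks_done=0
Byte 5 = '2': mode=DATA remaining=4 emitted=3 chunks_done=0
Byte 6 = 'q': mode=DATA remaining=3 emitted=4 chunks_done=0
Byte 7 = '6': mode=DATA remaining=2 emitted=5 chunks_done=0
Byte 8 = 'l': mode=DATA remaining=1 emitted=6 chunks_done=0
Byte 9 = '3': mode=DATA_DONE remaining=0 emitted=7 chunks_done=0
Byte 10 = 0x0D: mode=DATA_CR remaining=0 emitted=7 chunks_done=0
Byte 11 = 0x0A: mode=SIZE remaining=0 emitted=7 chunks_done=1
Byte 12 = '4': mode=SIZE remaining=0 emitted=7 chunks_done=1
Byte 13 = 0x0D: mode=SIZE_CR remaining=0 emitted=7 chunks_done=1
Byte 14 = 0x0A: mode=DATA remaining=4 emitted=7 chunks_done=1
Byte 15 = '6': mode=DATA remaining=3 emitted=8 chunks_done=1
Byte 16 = '9': mode=DATA remaining=2 emitted=9 chunks_done=1
Byte 17 = '5': mode=DATA remaining=1 emitted=10 chunks_done=1
Byte 18 = 'y': mode=DATA_DONE remaining=0 emitted=11 chunks_done=1
Byte 19 = 0x0D: mode=DATA_CR remaining=0 emitted=11 chunks_done=1
Byte 20 = 0x0A: mode=SIZE remaining=0 emitted=11 chunks_done=2
Byte 21 = '8': mode=SIZE remaining=0 emitted=11 chunks_done=2
Byte 22 = 0x0D: mode=SIZE_CR remaining=0 emitted=11 chunks_done=2
Byte 23 = 0x0A: mode=DATA remaining=8 emitted=11 chunks_done=2
Byte 24 = 'e': mode=DATA remaining=7 emitted=12 chunks_done=2
Byte 25 = 'p': mode=DATA remaining=6 emitted=13 chunks_done=2
Byte 26 = 'w': mode=DATA remaining=5 emitted=14 chunks_done=2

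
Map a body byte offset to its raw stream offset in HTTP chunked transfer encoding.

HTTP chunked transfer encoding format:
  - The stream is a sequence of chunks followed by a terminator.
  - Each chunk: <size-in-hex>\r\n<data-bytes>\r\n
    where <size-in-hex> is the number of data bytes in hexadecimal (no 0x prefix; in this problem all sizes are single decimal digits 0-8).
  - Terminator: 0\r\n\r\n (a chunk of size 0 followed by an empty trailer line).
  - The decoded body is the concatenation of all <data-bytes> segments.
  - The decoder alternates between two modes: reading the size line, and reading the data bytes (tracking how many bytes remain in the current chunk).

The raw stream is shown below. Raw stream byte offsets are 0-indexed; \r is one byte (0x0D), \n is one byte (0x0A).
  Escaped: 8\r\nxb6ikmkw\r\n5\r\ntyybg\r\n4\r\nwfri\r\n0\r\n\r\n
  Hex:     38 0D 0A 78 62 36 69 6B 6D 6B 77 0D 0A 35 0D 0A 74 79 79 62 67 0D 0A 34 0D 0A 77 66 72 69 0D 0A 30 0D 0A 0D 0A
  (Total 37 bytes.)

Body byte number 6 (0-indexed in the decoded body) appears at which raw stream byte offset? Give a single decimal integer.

Answer: 9

Derivation:
Chunk 1: stream[0..1]='8' size=0x8=8, data at stream[3..11]='xb6ikmkw' -> body[0..8], body so far='xb6ikmkw'
Chunk 2: stream[13..14]='5' size=0x5=5, data at stream[16..21]='tyybg' -> body[8..13], body so far='xb6ikmkwtyybg'
Chunk 3: stream[23..24]='4' size=0x4=4, data at stream[26..30]='wfri' -> body[13..17], body so far='xb6ikmkwtyybgwfri'
Chunk 4: stream[32..33]='0' size=0 (terminator). Final body='xb6ikmkwtyybgwfri' (17 bytes)
Body byte 6 at stream offset 9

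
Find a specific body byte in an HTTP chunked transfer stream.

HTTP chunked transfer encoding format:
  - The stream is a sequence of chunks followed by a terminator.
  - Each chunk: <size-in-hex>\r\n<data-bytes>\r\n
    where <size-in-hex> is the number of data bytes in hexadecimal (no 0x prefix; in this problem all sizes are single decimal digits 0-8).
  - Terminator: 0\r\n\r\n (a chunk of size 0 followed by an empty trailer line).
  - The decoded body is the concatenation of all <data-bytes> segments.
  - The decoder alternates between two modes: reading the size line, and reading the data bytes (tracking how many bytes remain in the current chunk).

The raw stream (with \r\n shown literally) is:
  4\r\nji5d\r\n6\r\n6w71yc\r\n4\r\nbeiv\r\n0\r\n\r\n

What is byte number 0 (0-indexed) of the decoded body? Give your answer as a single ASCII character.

Chunk 1: stream[0..1]='4' size=0x4=4, data at stream[3..7]='ji5d' -> body[0..4], body so far='ji5d'
Chunk 2: stream[9..10]='6' size=0x6=6, data at stream[12..18]='6w71yc' -> body[4..10], body so far='ji5d6w71yc'
Chunk 3: stream[20..21]='4' size=0x4=4, data at stream[23..27]='beiv' -> body[10..14], body so far='ji5d6w71ycbeiv'
Chunk 4: stream[29..30]='0' size=0 (terminator). Final body='ji5d6w71ycbeiv' (14 bytes)
Body byte 0 = 'j'

Answer: j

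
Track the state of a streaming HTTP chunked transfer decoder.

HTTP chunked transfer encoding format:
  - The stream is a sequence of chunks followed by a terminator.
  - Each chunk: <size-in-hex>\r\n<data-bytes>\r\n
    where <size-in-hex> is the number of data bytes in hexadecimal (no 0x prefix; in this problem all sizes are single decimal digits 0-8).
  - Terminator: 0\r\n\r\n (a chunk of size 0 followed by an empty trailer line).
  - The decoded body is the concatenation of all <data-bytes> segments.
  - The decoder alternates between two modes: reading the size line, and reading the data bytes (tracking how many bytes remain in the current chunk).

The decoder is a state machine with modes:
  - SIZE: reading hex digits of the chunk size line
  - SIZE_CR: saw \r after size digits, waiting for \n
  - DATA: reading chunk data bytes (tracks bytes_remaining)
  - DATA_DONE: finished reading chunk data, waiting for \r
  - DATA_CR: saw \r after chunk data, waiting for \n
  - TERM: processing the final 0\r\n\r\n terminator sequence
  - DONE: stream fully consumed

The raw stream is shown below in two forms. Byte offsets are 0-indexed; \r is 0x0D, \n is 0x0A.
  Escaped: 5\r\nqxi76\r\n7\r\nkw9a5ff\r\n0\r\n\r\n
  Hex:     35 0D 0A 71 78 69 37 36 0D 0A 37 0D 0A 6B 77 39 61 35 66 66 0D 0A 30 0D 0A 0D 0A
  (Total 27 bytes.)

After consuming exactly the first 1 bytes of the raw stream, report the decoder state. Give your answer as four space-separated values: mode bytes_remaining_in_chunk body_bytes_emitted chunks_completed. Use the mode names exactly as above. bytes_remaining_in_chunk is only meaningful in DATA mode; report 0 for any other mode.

Answer: SIZE 0 0 0

Derivation:
Byte 0 = '5': mode=SIZE remaining=0 emitted=0 chunks_done=0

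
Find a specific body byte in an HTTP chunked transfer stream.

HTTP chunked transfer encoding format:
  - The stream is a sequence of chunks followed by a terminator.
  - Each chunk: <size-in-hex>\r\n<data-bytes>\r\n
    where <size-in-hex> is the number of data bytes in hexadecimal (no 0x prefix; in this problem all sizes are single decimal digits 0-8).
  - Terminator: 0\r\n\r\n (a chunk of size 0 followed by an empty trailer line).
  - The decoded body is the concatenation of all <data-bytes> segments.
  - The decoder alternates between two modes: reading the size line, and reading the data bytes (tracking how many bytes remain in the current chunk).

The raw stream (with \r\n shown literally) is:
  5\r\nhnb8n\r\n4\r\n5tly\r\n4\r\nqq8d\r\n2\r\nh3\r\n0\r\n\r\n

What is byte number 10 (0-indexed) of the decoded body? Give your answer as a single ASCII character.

Answer: q

Derivation:
Chunk 1: stream[0..1]='5' size=0x5=5, data at stream[3..8]='hnb8n' -> body[0..5], body so far='hnb8n'
Chunk 2: stream[10..11]='4' size=0x4=4, data at stream[13..17]='5tly' -> body[5..9], body so far='hnb8n5tly'
Chunk 3: stream[19..20]='4' size=0x4=4, data at stream[22..26]='qq8d' -> body[9..13], body so far='hnb8n5tlyqq8d'
Chunk 4: stream[28..29]='2' size=0x2=2, data at stream[31..33]='h3' -> body[13..15], body so far='hnb8n5tlyqq8dh3'
Chunk 5: stream[35..36]='0' size=0 (terminator). Final body='hnb8n5tlyqq8dh3' (15 bytes)
Body byte 10 = 'q'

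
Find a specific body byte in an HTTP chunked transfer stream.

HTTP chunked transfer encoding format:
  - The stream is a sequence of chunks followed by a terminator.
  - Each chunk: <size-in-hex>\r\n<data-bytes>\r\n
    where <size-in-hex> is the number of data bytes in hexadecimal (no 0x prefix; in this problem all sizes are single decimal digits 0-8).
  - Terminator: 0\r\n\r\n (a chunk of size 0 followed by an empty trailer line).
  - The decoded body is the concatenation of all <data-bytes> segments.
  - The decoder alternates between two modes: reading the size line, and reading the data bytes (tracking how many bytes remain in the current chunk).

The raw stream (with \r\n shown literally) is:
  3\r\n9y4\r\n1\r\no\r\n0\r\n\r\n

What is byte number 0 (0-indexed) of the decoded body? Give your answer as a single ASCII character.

Answer: 9

Derivation:
Chunk 1: stream[0..1]='3' size=0x3=3, data at stream[3..6]='9y4' -> body[0..3], body so far='9y4'
Chunk 2: stream[8..9]='1' size=0x1=1, data at stream[11..12]='o' -> body[3..4], body so far='9y4o'
Chunk 3: stream[14..15]='0' size=0 (terminator). Final body='9y4o' (4 bytes)
Body byte 0 = '9'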